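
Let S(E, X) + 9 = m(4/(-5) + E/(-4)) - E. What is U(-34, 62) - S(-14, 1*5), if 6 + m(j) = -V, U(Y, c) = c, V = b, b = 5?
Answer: 68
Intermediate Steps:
V = 5
m(j) = -11 (m(j) = -6 - 1*5 = -6 - 5 = -11)
S(E, X) = -20 - E (S(E, X) = -9 + (-11 - E) = -20 - E)
U(-34, 62) - S(-14, 1*5) = 62 - (-20 - 1*(-14)) = 62 - (-20 + 14) = 62 - 1*(-6) = 62 + 6 = 68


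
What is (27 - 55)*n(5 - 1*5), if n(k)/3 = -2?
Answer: 168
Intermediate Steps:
n(k) = -6 (n(k) = 3*(-2) = -6)
(27 - 55)*n(5 - 1*5) = (27 - 55)*(-6) = -28*(-6) = 168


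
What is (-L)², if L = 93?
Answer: 8649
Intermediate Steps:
(-L)² = (-1*93)² = (-93)² = 8649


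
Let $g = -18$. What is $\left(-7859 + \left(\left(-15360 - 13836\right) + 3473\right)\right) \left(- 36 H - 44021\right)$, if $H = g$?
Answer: $1456552086$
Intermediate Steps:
$H = -18$
$\left(-7859 + \left(\left(-15360 - 13836\right) + 3473\right)\right) \left(- 36 H - 44021\right) = \left(-7859 + \left(\left(-15360 - 13836\right) + 3473\right)\right) \left(\left(-36\right) \left(-18\right) - 44021\right) = \left(-7859 + \left(-29196 + 3473\right)\right) \left(648 - 44021\right) = \left(-7859 - 25723\right) \left(-43373\right) = \left(-33582\right) \left(-43373\right) = 1456552086$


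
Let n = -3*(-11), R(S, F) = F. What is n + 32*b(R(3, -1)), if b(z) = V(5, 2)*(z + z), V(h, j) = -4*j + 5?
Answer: 225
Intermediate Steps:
V(h, j) = 5 - 4*j
n = 33
b(z) = -6*z (b(z) = (5 - 4*2)*(z + z) = (5 - 8)*(2*z) = -6*z)
n + 32*b(R(3, -1)) = 33 + 32*(-6*(-1)) = 33 + 32*6 = 33 + 192 = 225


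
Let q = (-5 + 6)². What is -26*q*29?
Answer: -754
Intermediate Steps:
q = 1 (q = 1² = 1)
-26*q*29 = -26*1*29 = -26*29 = -754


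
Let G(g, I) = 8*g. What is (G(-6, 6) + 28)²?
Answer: 400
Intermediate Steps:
(G(-6, 6) + 28)² = (8*(-6) + 28)² = (-48 + 28)² = (-20)² = 400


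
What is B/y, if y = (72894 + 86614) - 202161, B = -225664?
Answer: 225664/42653 ≈ 5.2907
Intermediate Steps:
y = -42653 (y = 159508 - 202161 = -42653)
B/y = -225664/(-42653) = -225664*(-1/42653) = 225664/42653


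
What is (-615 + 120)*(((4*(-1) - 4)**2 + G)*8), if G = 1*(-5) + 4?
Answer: -249480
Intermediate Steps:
G = -1 (G = -5 + 4 = -1)
(-615 + 120)*(((4*(-1) - 4)**2 + G)*8) = (-615 + 120)*(((4*(-1) - 4)**2 - 1)*8) = -495*((-4 - 4)**2 - 1)*8 = -495*((-8)**2 - 1)*8 = -495*(64 - 1)*8 = -31185*8 = -495*504 = -249480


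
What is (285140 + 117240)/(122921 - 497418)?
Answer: -402380/374497 ≈ -1.0745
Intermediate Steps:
(285140 + 117240)/(122921 - 497418) = 402380/(-374497) = 402380*(-1/374497) = -402380/374497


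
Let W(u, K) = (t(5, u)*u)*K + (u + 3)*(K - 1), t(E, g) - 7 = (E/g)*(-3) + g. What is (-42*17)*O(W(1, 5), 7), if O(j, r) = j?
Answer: 13566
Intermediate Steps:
t(E, g) = 7 + g - 3*E/g (t(E, g) = 7 + ((E/g)*(-3) + g) = 7 + (-3*E/g + g) = 7 + (g - 3*E/g) = 7 + g - 3*E/g)
W(u, K) = (-1 + K)*(3 + u) + K*u*(7 + u - 15/u) (W(u, K) = ((7 + u - 3*5/u)*u)*K + (u + 3)*(K - 1) = ((7 + u - 15/u)*u)*K + (3 + u)*(-1 + K) = (u*(7 + u - 15/u))*K + (-1 + K)*(3 + u) = K*u*(7 + u - 15/u) + (-1 + K)*(3 + u) = (-1 + K)*(3 + u) + K*u*(7 + u - 15/u))
(-42*17)*O(W(1, 5), 7) = (-42*17)*(-3 - 1*1 - 12*5 + 5*1**2 + 8*5*1) = -714*(-3 - 1 - 60 + 5*1 + 40) = -714*(-3 - 1 - 60 + 5 + 40) = -714*(-19) = 13566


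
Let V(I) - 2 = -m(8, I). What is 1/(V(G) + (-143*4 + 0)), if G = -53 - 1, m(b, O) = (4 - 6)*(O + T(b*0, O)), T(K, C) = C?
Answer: -1/786 ≈ -0.0012723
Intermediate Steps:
m(b, O) = -4*O (m(b, O) = (4 - 6)*(O + O) = -4*O)
G = -54
V(I) = 2 + 4*I (V(I) = 2 - (-4)*I = 2 + 4*I)
1/(V(G) + (-143*4 + 0)) = 1/((2 + 4*(-54)) + (-143*4 + 0)) = 1/((2 - 216) + (-572 + 0)) = 1/(-214 - 572) = 1/(-786) = -1/786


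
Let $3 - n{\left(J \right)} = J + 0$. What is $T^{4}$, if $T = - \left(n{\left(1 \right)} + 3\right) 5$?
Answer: $390625$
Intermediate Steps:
$n{\left(J \right)} = 3 - J$ ($n{\left(J \right)} = 3 - \left(J + 0\right) = 3 - J$)
$T = -25$ ($T = - \left(\left(3 - 1\right) + 3\right) 5 = - \left(2 + 3\right) 5 = - 5 \cdot 5 = \left(-1\right) 25 = -25$)
$T^{4} = \left(-25\right)^{4} = 390625$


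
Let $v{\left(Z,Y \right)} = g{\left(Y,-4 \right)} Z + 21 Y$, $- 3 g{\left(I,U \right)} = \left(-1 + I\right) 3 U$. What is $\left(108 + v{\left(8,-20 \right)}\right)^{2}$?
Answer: $968256$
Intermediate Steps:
$g{\left(I,U \right)} = - \frac{U \left(-3 + 3 I\right)}{3}$ ($g{\left(I,U \right)} = - \frac{\left(-1 + I\right) 3 U}{3} = - \frac{\left(-3 + 3 I\right) U}{3} = - \frac{U \left(-3 + 3 I\right)}{3}$)
$v{\left(Z,Y \right)} = 21 Y + Z \left(-4 + 4 Y\right)$ ($v{\left(Z,Y \right)} = - 4 \left(1 - Y\right) Z + 21 Y = \left(-4 + 4 Y\right) Z + 21 Y = Z \left(-4 + 4 Y\right) + 21 Y = 21 Y + Z \left(-4 + 4 Y\right)$)
$\left(108 + v{\left(8,-20 \right)}\right)^{2} = \left(108 + \left(21 \left(-20\right) + 4 \cdot 8 \left(-1 - 20\right)\right)\right)^{2} = \left(108 + \left(-420 + 4 \cdot 8 \left(-21\right)\right)\right)^{2} = \left(108 - 1092\right)^{2} = \left(-984\right)^{2} = 968256$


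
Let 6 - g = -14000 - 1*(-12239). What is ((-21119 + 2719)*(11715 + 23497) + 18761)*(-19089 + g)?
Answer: 11222612679558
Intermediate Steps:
g = 1767 (g = 6 - (-14000 - 1*(-12239)) = 6 - (-14000 + 12239) = 6 - 1*(-1761) = 6 + 1761 = 1767)
((-21119 + 2719)*(11715 + 23497) + 18761)*(-19089 + g) = ((-21119 + 2719)*(11715 + 23497) + 18761)*(-19089 + 1767) = (-18400*35212 + 18761)*(-17322) = (-647900800 + 18761)*(-17322) = -647882039*(-17322) = 11222612679558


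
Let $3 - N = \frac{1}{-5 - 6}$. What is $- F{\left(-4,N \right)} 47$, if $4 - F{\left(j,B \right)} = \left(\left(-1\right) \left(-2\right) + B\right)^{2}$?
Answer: $\frac{124644}{121} \approx 1030.1$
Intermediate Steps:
$N = \frac{34}{11}$ ($N = 3 - \frac{1}{-5 - 6} = 3 - \frac{1}{-11} = 3 - - \frac{1}{11} = 3 + \frac{1}{11} = \frac{34}{11} \approx 3.0909$)
$F{\left(j,B \right)} = 4 - \left(2 + B\right)^{2}$ ($F{\left(j,B \right)} = 4 - \left(\left(-1\right) \left(-2\right) + B\right)^{2} = 4 - \left(2 + B\right)^{2}$)
$- F{\left(-4,N \right)} 47 = - (4 - \left(2 + \frac{34}{11}\right)^{2}) 47 = - (4 - \left(\frac{56}{11}\right)^{2}) 47 = - (4 - \frac{3136}{121}) 47 = \left(-1\right) \left(- \frac{2652}{121}\right) 47 = \frac{2652}{121} \cdot 47 = \frac{124644}{121}$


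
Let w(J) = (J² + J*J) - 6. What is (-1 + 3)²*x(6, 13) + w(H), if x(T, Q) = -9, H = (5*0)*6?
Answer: -42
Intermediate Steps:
H = 0 (H = 0*6 = 0)
w(J) = -6 + 2*J² (w(J) = (J² + J²) - 6 = 2*J² - 6 = -6 + 2*J²)
(-1 + 3)²*x(6, 13) + w(H) = (-1 + 3)²*(-9) + (-6 + 2*0²) = 2²*(-9) + (-6 + 2*0) = 4*(-9) + (-6 + 0) = -36 - 6 = -42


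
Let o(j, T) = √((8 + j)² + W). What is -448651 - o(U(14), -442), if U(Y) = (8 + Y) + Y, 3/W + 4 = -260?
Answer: -448651 - √3748074/44 ≈ -4.4870e+5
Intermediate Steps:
W = -1/88 (W = 3/(-4 - 260) = 3/(-264) = 3*(-1/264) = -1/88 ≈ -0.011364)
U(Y) = 8 + 2*Y
o(j, T) = √(-1/88 + (8 + j)²) (o(j, T) = √((8 + j)² - 1/88) = √(-1/88 + (8 + j)²))
-448651 - o(U(14), -442) = -448651 - √(-22 + 1936*(8 + (8 + 2*14))²)/44 = -448651 - √(-22 + 1936*(8 + (8 + 28))²)/44 = -448651 - √(-22 + 1936*(8 + 36)²)/44 = -448651 - √(-22 + 1936*44²)/44 = -448651 - √(-22 + 1936*1936)/44 = -448651 - √(-22 + 3748096)/44 = -448651 - √3748074/44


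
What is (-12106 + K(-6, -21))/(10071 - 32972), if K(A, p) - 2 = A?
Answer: 12110/22901 ≈ 0.52880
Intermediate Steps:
K(A, p) = 2 + A
(-12106 + K(-6, -21))/(10071 - 32972) = (-12106 + (2 - 6))/(10071 - 32972) = (-12106 - 4)/(-22901) = -12110*(-1/22901) = 12110/22901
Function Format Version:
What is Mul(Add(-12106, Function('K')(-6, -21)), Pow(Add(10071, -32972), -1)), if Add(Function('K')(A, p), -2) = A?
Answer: Rational(12110, 22901) ≈ 0.52880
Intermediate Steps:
Function('K')(A, p) = Add(2, A)
Mul(Add(-12106, Function('K')(-6, -21)), Pow(Add(10071, -32972), -1)) = Mul(Add(-12106, Add(2, -6)), Pow(Add(10071, -32972), -1)) = Mul(Add(-12106, -4), Pow(-22901, -1)) = Mul(-12110, Rational(-1, 22901)) = Rational(12110, 22901)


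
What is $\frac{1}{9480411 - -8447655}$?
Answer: $\frac{1}{17928066} \approx 5.5778 \cdot 10^{-8}$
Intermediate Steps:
$\frac{1}{9480411 - -8447655} = \frac{1}{9480411 + 8447655} = \frac{1}{17928066}$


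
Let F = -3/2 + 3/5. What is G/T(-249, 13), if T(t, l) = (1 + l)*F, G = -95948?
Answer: 479740/63 ≈ 7614.9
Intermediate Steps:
F = -9/10 (F = -3*½ + 3*(⅕) = -3/2 + ⅗ = -9/10 ≈ -0.90000)
T(t, l) = -9/10 - 9*l/10 (T(t, l) = (1 + l)*(-9/10) = -9/10 - 9*l/10)
G/T(-249, 13) = -95948/(-9/10 - 9/10*13) = -95948/(-9/10 - 117/10) = -95948/(-63/5) = -95948*(-5/63) = 479740/63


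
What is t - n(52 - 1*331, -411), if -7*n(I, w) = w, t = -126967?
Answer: -889180/7 ≈ -1.2703e+5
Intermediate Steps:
n(I, w) = -w/7
t - n(52 - 1*331, -411) = -126967 - (-1)*(-411)/7 = -126967 - 1*411/7 = -126967 - 411/7 = -889180/7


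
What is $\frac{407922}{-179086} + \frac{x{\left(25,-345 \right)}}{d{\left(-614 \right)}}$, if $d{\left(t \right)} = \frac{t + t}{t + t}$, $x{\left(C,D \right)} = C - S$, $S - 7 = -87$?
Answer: $\frac{9198054}{89543} \approx 102.72$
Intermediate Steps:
$S = -80$ ($S = 7 - 87 = -80$)
$x{\left(C,D \right)} = 80 + C$ ($x{\left(C,D \right)} = C - -80 = C + 80 = 80 + C$)
$d{\left(t \right)} = 1$ ($d{\left(t \right)} = \frac{2 t}{2 t} = 2 t \frac{1}{2 t} = 1$)
$\frac{407922}{-179086} + \frac{x{\left(25,-345 \right)}}{d{\left(-614 \right)}} = \frac{407922}{-179086} + \frac{80 + 25}{1} = 407922 \left(- \frac{1}{179086}\right) + 105 \cdot 1 = - \frac{203961}{89543} + 105 = \frac{9198054}{89543}$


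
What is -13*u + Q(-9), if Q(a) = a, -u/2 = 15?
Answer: 381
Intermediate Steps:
u = -30 (u = -2*15 = -30)
-13*u + Q(-9) = -13*(-30) - 9 = 390 - 9 = 381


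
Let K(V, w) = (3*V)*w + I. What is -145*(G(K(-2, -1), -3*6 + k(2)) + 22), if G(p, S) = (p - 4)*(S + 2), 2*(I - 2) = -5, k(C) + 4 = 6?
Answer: -145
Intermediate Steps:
k(C) = 2 (k(C) = -4 + 6 = 2)
I = -1/2 (I = 2 + (1/2)*(-5) = 2 - 5/2 = -1/2 ≈ -0.50000)
K(V, w) = -1/2 + 3*V*w (K(V, w) = (3*V)*w - 1/2 = 3*V*w - 1/2 = -1/2 + 3*V*w)
G(p, S) = (-4 + p)*(2 + S)
-145*(G(K(-2, -1), -3*6 + k(2)) + 22) = -145*((-8 - 4*(-3*6 + 2) + 2*(-1/2 + 3*(-2)*(-1)) + (-3*6 + 2)*(-1/2 + 3*(-2)*(-1))) + 22) = -145*((-8 - 4*(-18 + 2) + 2*(-1/2 + 6) + (-18 + 2)*(-1/2 + 6)) + 22) = -145*((-8 - 4*(-16) + 2*(11/2) - 16*11/2) + 22) = -145*((-8 + 64 + 11 - 88) + 22) = -145*(-21 + 22) = -145*1 = -145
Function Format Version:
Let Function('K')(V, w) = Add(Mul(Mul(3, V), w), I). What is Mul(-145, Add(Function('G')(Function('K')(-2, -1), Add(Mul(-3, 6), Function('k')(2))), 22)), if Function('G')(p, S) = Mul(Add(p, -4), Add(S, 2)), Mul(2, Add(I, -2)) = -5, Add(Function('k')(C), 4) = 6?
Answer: -145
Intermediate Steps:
Function('k')(C) = 2 (Function('k')(C) = Add(-4, 6) = 2)
I = Rational(-1, 2) (I = Add(2, Mul(Rational(1, 2), -5)) = Add(2, Rational(-5, 2)) = Rational(-1, 2) ≈ -0.50000)
Function('K')(V, w) = Add(Rational(-1, 2), Mul(3, V, w)) (Function('K')(V, w) = Add(Mul(Mul(3, V), w), Rational(-1, 2)) = Add(Mul(3, V, w), Rational(-1, 2)) = Add(Rational(-1, 2), Mul(3, V, w)))
Function('G')(p, S) = Mul(Add(-4, p), Add(2, S))
Mul(-145, Add(Function('G')(Function('K')(-2, -1), Add(Mul(-3, 6), Function('k')(2))), 22)) = Mul(-145, Add(Add(-8, Mul(-4, Add(Mul(-3, 6), 2)), Mul(2, Add(Rational(-1, 2), Mul(3, -2, -1))), Mul(Add(Mul(-3, 6), 2), Add(Rational(-1, 2), Mul(3, -2, -1)))), 22)) = Mul(-145, Add(Add(-8, Mul(-4, Add(-18, 2)), Mul(2, Add(Rational(-1, 2), 6)), Mul(Add(-18, 2), Add(Rational(-1, 2), 6))), 22)) = Mul(-145, Add(Add(-8, Mul(-4, -16), Mul(2, Rational(11, 2)), Mul(-16, Rational(11, 2))), 22)) = Mul(-145, Add(Add(-8, 64, 11, -88), 22)) = Mul(-145, Add(-21, 22)) = Mul(-145, 1) = -145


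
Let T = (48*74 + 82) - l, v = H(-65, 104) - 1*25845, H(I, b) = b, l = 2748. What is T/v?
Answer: -886/25741 ≈ -0.034420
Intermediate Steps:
v = -25741 (v = 104 - 1*25845 = 104 - 25845 = -25741)
T = 886 (T = (48*74 + 82) - 1*2748 = (3552 + 82) - 2748 = 3634 - 2748 = 886)
T/v = 886/(-25741) = 886*(-1/25741) = -886/25741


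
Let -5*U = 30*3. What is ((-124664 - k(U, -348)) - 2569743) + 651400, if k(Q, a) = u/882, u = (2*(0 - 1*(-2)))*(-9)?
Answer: -100107341/49 ≈ -2.0430e+6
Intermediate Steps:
u = -36 (u = (2*(0 + 2))*(-9) = (2*2)*(-9) = 4*(-9) = -36)
U = -18 (U = -6*3 = -⅕*90 = -18)
k(Q, a) = -2/49 (k(Q, a) = -36/882 = -36*1/882 = -2/49)
((-124664 - k(U, -348)) - 2569743) + 651400 = ((-124664 - 1*(-2/49)) - 2569743) + 651400 = ((-124664 + 2/49) - 2569743) + 651400 = (-6108534/49 - 2569743) + 651400 = -132025941/49 + 651400 = -100107341/49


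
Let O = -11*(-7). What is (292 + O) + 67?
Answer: 436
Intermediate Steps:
O = 77
(292 + O) + 67 = (292 + 77) + 67 = 369 + 67 = 436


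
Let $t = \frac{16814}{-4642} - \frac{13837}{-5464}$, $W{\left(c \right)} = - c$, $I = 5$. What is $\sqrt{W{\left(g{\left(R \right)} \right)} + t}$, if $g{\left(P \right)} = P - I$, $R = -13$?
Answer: $\frac{7 \sqrt{13876040971694}}{6340972} \approx 4.1122$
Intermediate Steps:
$g{\left(P \right)} = -5 + P$ ($g{\left(P \right)} = P - 5 = -5 + P$)
$t = - \frac{13820171}{12681944}$ ($t = 16814 \left(- \frac{1}{4642}\right) - - \frac{13837}{5464} = - \frac{8407}{2321} + \frac{13837}{5464} = - \frac{13820171}{12681944} \approx -1.0898$)
$\sqrt{W{\left(g{\left(R \right)} \right)} + t} = \sqrt{- (-5 - 13) - \frac{13820171}{12681944}} = \sqrt{\left(-1\right) \left(-18\right) - \frac{13820171}{12681944}} = \sqrt{18 - \frac{13820171}{12681944}} = \sqrt{\frac{214454821}{12681944}} = \frac{7 \sqrt{13876040971694}}{6340972}$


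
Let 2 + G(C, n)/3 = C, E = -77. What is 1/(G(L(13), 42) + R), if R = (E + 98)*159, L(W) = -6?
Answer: 1/3315 ≈ 0.00030166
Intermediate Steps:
G(C, n) = -6 + 3*C
R = 3339 (R = (-77 + 98)*159 = 21*159 = 3339)
1/(G(L(13), 42) + R) = 1/((-6 + 3*(-6)) + 3339) = 1/((-6 - 18) + 3339) = 1/(-24 + 3339) = 1/3315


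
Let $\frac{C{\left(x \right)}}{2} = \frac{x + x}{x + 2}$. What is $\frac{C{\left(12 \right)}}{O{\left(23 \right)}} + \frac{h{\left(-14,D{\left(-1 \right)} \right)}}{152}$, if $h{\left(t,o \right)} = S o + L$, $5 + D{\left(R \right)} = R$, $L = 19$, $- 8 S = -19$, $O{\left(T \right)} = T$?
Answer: $\frac{929}{5152} \approx 0.18032$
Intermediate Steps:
$S = \frac{19}{8}$ ($S = \left(- \frac{1}{8}\right) \left(-19\right) = \frac{19}{8} \approx 2.375$)
$C{\left(x \right)} = \frac{4 x}{2 + x}$ ($C{\left(x \right)} = 2 \frac{x + x}{x + 2} = 2 \frac{2 x}{2 + x} = \frac{4 x}{2 + x}$)
$D{\left(R \right)} = -5 + R$
$h{\left(t,o \right)} = 19 + \frac{19 o}{8}$ ($h{\left(t,o \right)} = \frac{19 o}{8} + 19 = 19 + \frac{19 o}{8}$)
$\frac{C{\left(12 \right)}}{O{\left(23 \right)}} + \frac{h{\left(-14,D{\left(-1 \right)} \right)}}{152} = \frac{4 \cdot 12 \frac{1}{2 + 12}}{23} + \frac{19 + \frac{19 \left(-5 - 1\right)}{8}}{152} = 4 \cdot 12 \cdot \frac{1}{14} \cdot \frac{1}{23} + \left(19 + \frac{19}{8} \left(-6\right)\right) \frac{1}{152} = 4 \cdot 12 \cdot \frac{1}{14} \cdot \frac{1}{23} + \left(19 - \frac{57}{4}\right) \frac{1}{152} = \frac{24}{7} \cdot \frac{1}{23} + \frac{19}{4} \cdot \frac{1}{152} = \frac{24}{161} + \frac{1}{32} = \frac{929}{5152}$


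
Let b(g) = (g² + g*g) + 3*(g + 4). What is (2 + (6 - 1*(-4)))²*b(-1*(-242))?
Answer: 16972704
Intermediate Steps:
b(g) = 12 + 2*g² + 3*g (b(g) = (g² + g²) + 3*(4 + g) = 2*g² + (12 + 3*g) = 12 + 2*g² + 3*g)
(2 + (6 - 1*(-4)))²*b(-1*(-242)) = (2 + (6 - 1*(-4)))²*(12 + 2*(-1*(-242))² + 3*(-1*(-242))) = (2 + (6 + 4))²*(12 + 2*242² + 3*242) = (2 + 10)²*(12 + 2*58564 + 726) = 12²*(12 + 117128 + 726) = 144*117866 = 16972704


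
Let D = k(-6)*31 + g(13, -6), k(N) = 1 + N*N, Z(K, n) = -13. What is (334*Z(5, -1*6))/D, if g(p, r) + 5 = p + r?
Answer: -4342/1149 ≈ -3.7789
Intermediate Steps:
k(N) = 1 + N²
g(p, r) = -5 + p + r (g(p, r) = -5 + (p + r) = -5 + p + r)
D = 1149 (D = (1 + (-6)²)*31 + (-5 + 13 - 6) = (1 + 36)*31 + 2 = 37*31 + 2 = 1147 + 2 = 1149)
(334*Z(5, -1*6))/D = (334*(-13))/1149 = -4342*1/1149 = -4342/1149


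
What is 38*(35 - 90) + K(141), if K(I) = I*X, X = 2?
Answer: -1808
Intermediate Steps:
K(I) = 2*I (K(I) = I*2 = 2*I)
38*(35 - 90) + K(141) = 38*(35 - 90) + 2*141 = 38*(-55) + 282 = -2090 + 282 = -1808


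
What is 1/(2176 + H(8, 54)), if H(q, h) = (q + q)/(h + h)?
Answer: 27/58756 ≈ 0.00045953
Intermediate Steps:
H(q, h) = q/h (H(q, h) = (2*q)/((2*h)) = (2*q)*(1/(2*h)) = q/h)
1/(2176 + H(8, 54)) = 1/(2176 + 8/54) = 1/(2176 + 8*(1/54)) = 1/(2176 + 4/27) = 1/(58756/27) = 27/58756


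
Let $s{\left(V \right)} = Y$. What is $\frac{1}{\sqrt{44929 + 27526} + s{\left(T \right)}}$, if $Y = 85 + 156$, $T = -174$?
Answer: $- \frac{241}{14374} + \frac{\sqrt{72455}}{14374} \approx 0.0019601$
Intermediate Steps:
$Y = 241$
$s{\left(V \right)} = 241$
$\frac{1}{\sqrt{44929 + 27526} + s{\left(T \right)}} = \frac{1}{\sqrt{44929 + 27526} + 241} = \frac{1}{\sqrt{72455} + 241} = \frac{1}{241 + \sqrt{72455}}$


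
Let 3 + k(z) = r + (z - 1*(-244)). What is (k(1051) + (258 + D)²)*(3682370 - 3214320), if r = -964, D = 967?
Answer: 702521051650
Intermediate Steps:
k(z) = -723 + z (k(z) = -3 + (-964 + (z - 1*(-244))) = -3 + (-964 + (z + 244)) = -3 + (-964 + (244 + z)) = -3 + (-720 + z) = -723 + z)
(k(1051) + (258 + D)²)*(3682370 - 3214320) = ((-723 + 1051) + (258 + 967)²)*(3682370 - 3214320) = (328 + 1225²)*468050 = (328 + 1500625)*468050 = 1500953*468050 = 702521051650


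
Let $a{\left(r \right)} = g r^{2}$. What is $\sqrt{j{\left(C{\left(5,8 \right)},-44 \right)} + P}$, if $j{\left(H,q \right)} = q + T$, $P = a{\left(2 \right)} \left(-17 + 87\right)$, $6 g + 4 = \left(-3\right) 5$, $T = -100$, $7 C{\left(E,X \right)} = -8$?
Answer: $\frac{2 i \sqrt{2319}}{3} \approx 32.104 i$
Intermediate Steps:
$C{\left(E,X \right)} = - \frac{8}{7}$ ($C{\left(E,X \right)} = \frac{1}{7} \left(-8\right) = - \frac{8}{7}$)
$g = - \frac{19}{6}$ ($g = - \frac{2}{3} + \frac{\left(-3\right) 5}{6} = - \frac{2}{3} + \frac{1}{6} \left(-15\right) = - \frac{2}{3} - \frac{5}{2} = - \frac{19}{6} \approx -3.1667$)
$a{\left(r \right)} = - \frac{19 r^{2}}{6}$
$P = - \frac{2660}{3}$ ($P = - \frac{19 \cdot 2^{2}}{6} \left(-17 + 87\right) = \left(- \frac{19}{6}\right) 4 \cdot 70 = \left(- \frac{38}{3}\right) 70 = - \frac{2660}{3} \approx -886.67$)
$j{\left(H,q \right)} = -100 + q$ ($j{\left(H,q \right)} = q - 100 = -100 + q$)
$\sqrt{j{\left(C{\left(5,8 \right)},-44 \right)} + P} = \sqrt{\left(-100 - 44\right) - \frac{2660}{3}} = \sqrt{-144 - \frac{2660}{3}} = \sqrt{- \frac{3092}{3}} = \frac{2 i \sqrt{2319}}{3}$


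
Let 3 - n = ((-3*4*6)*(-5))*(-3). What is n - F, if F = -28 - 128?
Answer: 1239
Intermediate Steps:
F = -156
n = 1083 (n = 3 - (-3*4*6)*(-5)*(-3) = 3 - -12*6*(-5)*(-3) = 3 - (-72*(-5))*(-3) = 3 - 360*(-3) = 3 - 1*(-1080) = 3 + 1080 = 1083)
n - F = 1083 - 1*(-156) = 1083 + 156 = 1239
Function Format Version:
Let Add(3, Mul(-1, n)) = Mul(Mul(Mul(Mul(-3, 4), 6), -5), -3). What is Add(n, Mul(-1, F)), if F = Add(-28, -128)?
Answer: 1239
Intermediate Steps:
F = -156
n = 1083 (n = Add(3, Mul(-1, Mul(Mul(Mul(Mul(-3, 4), 6), -5), -3))) = Add(3, Mul(-1, Mul(Mul(Mul(-12, 6), -5), -3))) = Add(3, Mul(-1, Mul(Mul(-72, -5), -3))) = Add(3, Mul(-1, Mul(360, -3))) = Add(3, Mul(-1, -1080)) = Add(3, 1080) = 1083)
Add(n, Mul(-1, F)) = Add(1083, Mul(-1, -156)) = Add(1083, 156) = 1239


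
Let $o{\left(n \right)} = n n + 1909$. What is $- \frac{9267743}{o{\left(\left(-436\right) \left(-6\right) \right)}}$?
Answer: $- \frac{9267743}{6845365} \approx -1.3539$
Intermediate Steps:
$o{\left(n \right)} = 1909 + n^{2}$ ($o{\left(n \right)} = n^{2} + 1909 = 1909 + n^{2}$)
$- \frac{9267743}{o{\left(\left(-436\right) \left(-6\right) \right)}} = - \frac{9267743}{1909 + \left(\left(-436\right) \left(-6\right)\right)^{2}} = - \frac{9267743}{1909 + 2616^{2}} = - \frac{9267743}{1909 + 6843456} = - \frac{9267743}{6845365}$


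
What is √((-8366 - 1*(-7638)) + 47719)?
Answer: 7*√959 ≈ 216.77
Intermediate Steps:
√((-8366 - 1*(-7638)) + 47719) = √((-8366 + 7638) + 47719) = √(-728 + 47719) = √46991 = 7*√959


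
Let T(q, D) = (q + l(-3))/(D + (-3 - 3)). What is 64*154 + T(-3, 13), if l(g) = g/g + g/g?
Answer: 68991/7 ≈ 9855.9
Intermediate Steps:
l(g) = 2 (l(g) = 1 + 1 = 2)
T(q, D) = (2 + q)/(-6 + D) (T(q, D) = (q + 2)/(D + (-3 - 3)) = (2 + q)/(D - 6) = (2 + q)/(-6 + D))
64*154 + T(-3, 13) = 64*154 + (2 - 3)/(-6 + 13) = 9856 - 1/7 = 9856 + (⅐)*(-1) = 9856 - ⅐ = 68991/7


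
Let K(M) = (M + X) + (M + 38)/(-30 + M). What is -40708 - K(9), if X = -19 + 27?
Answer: -855178/21 ≈ -40723.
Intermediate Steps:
X = 8
K(M) = 8 + M + (38 + M)/(-30 + M) (K(M) = (M + 8) + (M + 38)/(-30 + M) = (8 + M) + (38 + M)/(-30 + M) = 8 + M + (38 + M)/(-30 + M))
-40708 - K(9) = -40708 - (-202 + 9² - 21*9)/(-30 + 9) = -40708 - (-202 + 81 - 189)/(-21) = -40708 - (-1)*(-310)/21 = -40708 - 1*310/21 = -40708 - 310/21 = -855178/21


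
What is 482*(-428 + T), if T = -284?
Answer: -343184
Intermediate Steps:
482*(-428 + T) = 482*(-428 - 284) = 482*(-712) = -343184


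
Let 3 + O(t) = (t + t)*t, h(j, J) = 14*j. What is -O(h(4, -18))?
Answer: -6269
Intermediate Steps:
O(t) = -3 + 2*t**2 (O(t) = -3 + (t + t)*t = -3 + (2*t)*t = -3 + 2*t**2)
-O(h(4, -18)) = -(-3 + 2*(14*4)**2) = -(-3 + 2*56**2) = -(-3 + 2*3136) = -(-3 + 6272) = -1*6269 = -6269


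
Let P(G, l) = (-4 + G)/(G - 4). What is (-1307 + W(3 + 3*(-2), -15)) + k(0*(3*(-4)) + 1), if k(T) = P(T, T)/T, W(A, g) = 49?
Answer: -1257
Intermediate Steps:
P(G, l) = 1 (P(G, l) = (-4 + G)/(-4 + G) = 1)
k(T) = 1/T
(-1307 + W(3 + 3*(-2), -15)) + k(0*(3*(-4)) + 1) = (-1307 + 49) + 1/(0*(3*(-4)) + 1) = -1258 + 1/(0*(-12) + 1) = -1258 + 1/(0 + 1) = -1258 + 1/1 = -1258 + 1 = -1257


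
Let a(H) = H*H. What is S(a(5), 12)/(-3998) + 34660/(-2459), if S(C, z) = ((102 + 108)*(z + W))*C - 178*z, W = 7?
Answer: -189301753/4915541 ≈ -38.511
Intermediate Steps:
a(H) = H²
S(C, z) = -178*z + C*(1470 + 210*z) (S(C, z) = ((102 + 108)*(z + 7))*C - 178*z = (210*(7 + z))*C - 178*z = (1470 + 210*z)*C - 178*z = C*(1470 + 210*z) - 178*z = -178*z + C*(1470 + 210*z))
S(a(5), 12)/(-3998) + 34660/(-2459) = (-178*12 + 1470*5² + 210*5²*12)/(-3998) + 34660/(-2459) = (-2136 + 1470*25 + 210*25*12)*(-1/3998) + 34660*(-1/2459) = (-2136 + 36750 + 63000)*(-1/3998) - 34660/2459 = 97614*(-1/3998) - 34660/2459 = -48807/1999 - 34660/2459 = -189301753/4915541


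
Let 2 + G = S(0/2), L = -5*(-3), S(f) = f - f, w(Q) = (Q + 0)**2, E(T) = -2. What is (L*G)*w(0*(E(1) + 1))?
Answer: 0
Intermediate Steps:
w(Q) = Q**2
S(f) = 0
L = 15
G = -2 (G = -2 + 0 = -2)
(L*G)*w(0*(E(1) + 1)) = (15*(-2))*(0*(-2 + 1))**2 = -30*(0*(-1))**2 = -30*0**2 = -30*0 = 0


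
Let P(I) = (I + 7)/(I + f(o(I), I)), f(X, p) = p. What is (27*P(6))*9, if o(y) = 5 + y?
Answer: 1053/4 ≈ 263.25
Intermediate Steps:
P(I) = (7 + I)/(2*I) (P(I) = (I + 7)/(I + I) = (7 + I)/((2*I)) = (7 + I)*(1/(2*I)) = (7 + I)/(2*I))
(27*P(6))*9 = (27*((1/2)*(7 + 6)/6))*9 = (27*((1/2)*(1/6)*13))*9 = (27*(13/12))*9 = (117/4)*9 = 1053/4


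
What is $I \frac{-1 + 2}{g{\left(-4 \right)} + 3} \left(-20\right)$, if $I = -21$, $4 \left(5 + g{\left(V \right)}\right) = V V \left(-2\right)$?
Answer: $-42$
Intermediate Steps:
$g{\left(V \right)} = -5 - \frac{V^{2}}{2}$ ($g{\left(V \right)} = -5 + \frac{V V \left(-2\right)}{4} = -5 + \frac{V^{2} \left(-2\right)}{4} = -5 + \frac{\left(-2\right) V^{2}}{4} = -5 - \frac{V^{2}}{2}$)
$I \frac{-1 + 2}{g{\left(-4 \right)} + 3} \left(-20\right) = - 21 \frac{-1 + 2}{\left(-5 - \frac{\left(-4\right)^{2}}{2}\right) + 3} \left(-20\right) = - 21 \cdot 1 \frac{1}{\left(-5 - 8\right) + 3} \left(-20\right) = - 21 \cdot 1 \frac{1}{-13 + 3} \left(-20\right) = - 21 \cdot 1 \frac{1}{-10} \left(-20\right) = - 21 \cdot 1 \left(- \frac{1}{10}\right) \left(-20\right) = \left(-21\right) \left(- \frac{1}{10}\right) \left(-20\right) = \frac{21}{10} \left(-20\right) = -42$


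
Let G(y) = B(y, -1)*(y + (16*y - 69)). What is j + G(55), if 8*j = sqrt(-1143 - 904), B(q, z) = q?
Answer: 47630 + I*sqrt(2047)/8 ≈ 47630.0 + 5.6555*I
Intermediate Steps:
j = I*sqrt(2047)/8 (j = sqrt(-1143 - 904)/8 = sqrt(-2047)/8 = (I*sqrt(2047))/8 = I*sqrt(2047)/8 ≈ 5.6555*I)
G(y) = y*(-69 + 17*y) (G(y) = y*(y + (16*y - 69)) = y*(y + (-69 + 16*y)) = y*(-69 + 17*y))
j + G(55) = I*sqrt(2047)/8 + 55*(-69 + 17*55) = I*sqrt(2047)/8 + 55*(-69 + 935) = I*sqrt(2047)/8 + 55*866 = I*sqrt(2047)/8 + 47630 = 47630 + I*sqrt(2047)/8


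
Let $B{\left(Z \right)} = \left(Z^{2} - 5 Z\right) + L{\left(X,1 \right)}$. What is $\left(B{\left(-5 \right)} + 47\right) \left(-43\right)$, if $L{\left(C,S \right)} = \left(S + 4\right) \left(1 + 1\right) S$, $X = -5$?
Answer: $-4601$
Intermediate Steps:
$L{\left(C,S \right)} = 2 S \left(4 + S\right)$ ($L{\left(C,S \right)} = \left(4 + S\right) 2 S = 2 S \left(4 + S\right)$)
$B{\left(Z \right)} = 10 + Z^{2} - 5 Z$ ($B{\left(Z \right)} = \left(Z^{2} - 5 Z\right) + 2 \cdot 1 \left(4 + 1\right) = \left(Z^{2} - 5 Z\right) + 2 \cdot 1 \cdot 5 = \left(Z^{2} - 5 Z\right) + 10 = 10 + Z^{2} - 5 Z$)
$\left(B{\left(-5 \right)} + 47\right) \left(-43\right) = \left(\left(10 + \left(-5\right)^{2} - -25\right) + 47\right) \left(-43\right) = \left(\left(10 + 25 + 25\right) + 47\right) \left(-43\right) = \left(60 + 47\right) \left(-43\right) = 107 \left(-43\right) = -4601$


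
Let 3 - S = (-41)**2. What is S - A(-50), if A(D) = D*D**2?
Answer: 123322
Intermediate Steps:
A(D) = D**3
S = -1678 (S = 3 - 1*(-41)**2 = 3 - 1*1681 = 3 - 1681 = -1678)
S - A(-50) = -1678 - 1*(-50)**3 = -1678 - 1*(-125000) = -1678 + 125000 = 123322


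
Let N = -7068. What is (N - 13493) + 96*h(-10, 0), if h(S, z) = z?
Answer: -20561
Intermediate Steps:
(N - 13493) + 96*h(-10, 0) = (-7068 - 13493) + 96*0 = -20561 + 0 = -20561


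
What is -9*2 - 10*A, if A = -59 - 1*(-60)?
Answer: -28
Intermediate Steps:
A = 1 (A = -59 + 60 = 1)
-9*2 - 10*A = -9*2 - 10*1 = -18 - 10 = -28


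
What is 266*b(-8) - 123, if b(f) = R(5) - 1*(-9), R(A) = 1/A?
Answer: 11621/5 ≈ 2324.2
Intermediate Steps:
b(f) = 46/5 (b(f) = 1/5 - 1*(-9) = 1/5 + 9 = 46/5)
266*b(-8) - 123 = 266*(46/5) - 123 = 12236/5 - 123 = 11621/5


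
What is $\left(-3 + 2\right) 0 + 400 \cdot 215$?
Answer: $86000$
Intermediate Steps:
$\left(-3 + 2\right) 0 + 400 \cdot 215 = \left(-1\right) 0 + 86000 = 0 + 86000 = 86000$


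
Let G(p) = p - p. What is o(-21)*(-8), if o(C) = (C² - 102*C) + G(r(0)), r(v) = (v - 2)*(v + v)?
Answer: -20664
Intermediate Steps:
r(v) = 2*v*(-2 + v) (r(v) = (-2 + v)*(2*v) = 2*v*(-2 + v))
G(p) = 0
o(C) = C² - 102*C (o(C) = (C² - 102*C) + 0 = C² - 102*C)
o(-21)*(-8) = -21*(-102 - 21)*(-8) = -21*(-123)*(-8) = 2583*(-8) = -20664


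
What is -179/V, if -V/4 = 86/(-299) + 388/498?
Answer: 13326729/146368 ≈ 91.049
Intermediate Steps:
V = -146368/74451 (V = -4*(86/(-299) + 388/498) = -4*(86*(-1/299) + 388*(1/498)) = -4*(-86/299 + 194/249) = -4*36592/74451 = -146368/74451 ≈ -1.9660)
-179/V = -179/(-146368/74451) = -179*(-74451/146368) = 13326729/146368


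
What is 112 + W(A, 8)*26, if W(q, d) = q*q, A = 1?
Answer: 138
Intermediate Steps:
W(q, d) = q**2
112 + W(A, 8)*26 = 112 + 1**2*26 = 112 + 1*26 = 112 + 26 = 138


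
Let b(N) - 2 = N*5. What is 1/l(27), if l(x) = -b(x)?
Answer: -1/137 ≈ -0.0072993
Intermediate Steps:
b(N) = 2 + 5*N (b(N) = 2 + N*5 = 2 + 5*N)
l(x) = -2 - 5*x (l(x) = -(2 + 5*x) = -2 - 5*x)
1/l(27) = 1/(-2 - 5*27) = 1/(-2 - 135) = 1/(-137) = -1/137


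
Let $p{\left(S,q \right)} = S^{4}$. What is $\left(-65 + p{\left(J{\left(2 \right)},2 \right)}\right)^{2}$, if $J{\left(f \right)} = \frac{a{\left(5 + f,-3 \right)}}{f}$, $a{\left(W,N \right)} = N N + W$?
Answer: $16248961$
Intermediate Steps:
$a{\left(W,N \right)} = W + N^{2}$ ($a{\left(W,N \right)} = N^{2} + W = W + N^{2}$)
$J{\left(f \right)} = \frac{14 + f}{f}$ ($J{\left(f \right)} = \frac{\left(5 + f\right) + \left(-3\right)^{2}}{f} = \frac{\left(5 + f\right) + 9}{f} = \frac{14 + f}{f}$)
$\left(-65 + p{\left(J{\left(2 \right)},2 \right)}\right)^{2} = \left(-65 + \left(\frac{14 + 2}{2}\right)^{4}\right)^{2} = \left(-65 + \left(\frac{1}{2} \cdot 16\right)^{4}\right)^{2} = \left(-65 + 8^{4}\right)^{2} = \left(-65 + 4096\right)^{2} = 4031^{2} = 16248961$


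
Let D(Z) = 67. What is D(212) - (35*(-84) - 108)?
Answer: 3115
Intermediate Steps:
D(212) - (35*(-84) - 108) = 67 - (35*(-84) - 108) = 67 - (-2940 - 108) = 67 - 1*(-3048) = 67 + 3048 = 3115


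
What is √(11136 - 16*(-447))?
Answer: 12*√127 ≈ 135.23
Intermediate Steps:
√(11136 - 16*(-447)) = √(11136 + 7152) = √18288 = 12*√127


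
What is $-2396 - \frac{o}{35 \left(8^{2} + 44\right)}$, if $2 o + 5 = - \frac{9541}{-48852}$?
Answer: $- \frac{884893168801}{369321120} \approx -2396.0$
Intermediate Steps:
$o = - \frac{234719}{97704}$ ($o = - \frac{5}{2} + \frac{\left(-9541\right) \frac{1}{-48852}}{2} = - \frac{5}{2} + \frac{\left(-9541\right) \left(- \frac{1}{48852}\right)}{2} = - \frac{5}{2} + \frac{1}{2} \cdot \frac{9541}{48852} = - \frac{5}{2} + \frac{9541}{97704} = - \frac{234719}{97704} \approx -2.4023$)
$-2396 - \frac{o}{35 \left(8^{2} + 44\right)} = -2396 - - \frac{234719}{97704 \cdot 35 \left(8^{2} + 44\right)} = -2396 - - \frac{234719}{97704 \cdot 35 \left(64 + 44\right)} = -2396 - - \frac{234719}{97704 \cdot 35 \cdot 108} = -2396 - - \frac{234719}{97704 \cdot 3780} = -2396 - \left(- \frac{234719}{97704}\right) \frac{1}{3780} = -2396 - - \frac{234719}{369321120} = -2396 + \frac{234719}{369321120} = - \frac{884893168801}{369321120}$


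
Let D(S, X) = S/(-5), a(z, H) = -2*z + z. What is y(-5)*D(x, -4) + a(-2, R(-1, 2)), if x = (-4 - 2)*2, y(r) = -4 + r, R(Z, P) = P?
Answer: -98/5 ≈ -19.600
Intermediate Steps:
x = -12 (x = -6*2 = -12)
a(z, H) = -z
D(S, X) = -S/5 (D(S, X) = S*(-⅕) = -S/5)
y(-5)*D(x, -4) + a(-2, R(-1, 2)) = (-4 - 5)*(-⅕*(-12)) - 1*(-2) = -9*12/5 + 2 = -108/5 + 2 = -98/5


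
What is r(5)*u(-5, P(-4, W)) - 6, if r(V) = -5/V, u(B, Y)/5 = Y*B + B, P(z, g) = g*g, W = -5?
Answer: 644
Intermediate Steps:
P(z, g) = g**2
u(B, Y) = 5*B + 5*B*Y (u(B, Y) = 5*(Y*B + B) = 5*(B*Y + B) = 5*(B + B*Y) = 5*B + 5*B*Y)
r(5)*u(-5, P(-4, W)) - 6 = (-5/5)*(5*(-5)*(1 + (-5)**2)) - 6 = (-5*1/5)*(5*(-5)*(1 + 25)) - 6 = -5*(-5)*26 - 6 = -1*(-650) - 6 = 650 - 6 = 644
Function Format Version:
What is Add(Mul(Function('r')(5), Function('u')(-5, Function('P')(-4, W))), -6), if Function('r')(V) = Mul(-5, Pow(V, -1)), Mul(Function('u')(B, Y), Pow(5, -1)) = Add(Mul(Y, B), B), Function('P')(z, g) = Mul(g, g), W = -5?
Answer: 644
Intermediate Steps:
Function('P')(z, g) = Pow(g, 2)
Function('u')(B, Y) = Add(Mul(5, B), Mul(5, B, Y)) (Function('u')(B, Y) = Mul(5, Add(Mul(Y, B), B)) = Mul(5, Add(Mul(B, Y), B)) = Mul(5, Add(B, Mul(B, Y))) = Add(Mul(5, B), Mul(5, B, Y)))
Add(Mul(Function('r')(5), Function('u')(-5, Function('P')(-4, W))), -6) = Add(Mul(Mul(-5, Pow(5, -1)), Mul(5, -5, Add(1, Pow(-5, 2)))), -6) = Add(Mul(Mul(-5, Rational(1, 5)), Mul(5, -5, Add(1, 25))), -6) = Add(Mul(-1, Mul(5, -5, 26)), -6) = Add(Mul(-1, -650), -6) = Add(650, -6) = 644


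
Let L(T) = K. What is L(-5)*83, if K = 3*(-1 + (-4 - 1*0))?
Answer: -1245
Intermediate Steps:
K = -15 (K = 3*(-1 + (-4 + 0)) = 3*(-1 - 4) = 3*(-5) = -15)
L(T) = -15
L(-5)*83 = -15*83 = -1245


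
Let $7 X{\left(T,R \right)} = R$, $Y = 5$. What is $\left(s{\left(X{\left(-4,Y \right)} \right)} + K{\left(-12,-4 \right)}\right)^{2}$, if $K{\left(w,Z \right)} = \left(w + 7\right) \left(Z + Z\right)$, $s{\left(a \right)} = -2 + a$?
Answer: $\frac{73441}{49} \approx 1498.8$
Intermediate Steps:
$X{\left(T,R \right)} = \frac{R}{7}$
$K{\left(w,Z \right)} = 2 Z \left(7 + w\right)$ ($K{\left(w,Z \right)} = \left(7 + w\right) 2 Z = 2 Z \left(7 + w\right)$)
$\left(s{\left(X{\left(-4,Y \right)} \right)} + K{\left(-12,-4 \right)}\right)^{2} = \left(\left(-2 + \frac{1}{7} \cdot 5\right) + 2 \left(-4\right) \left(7 - 12\right)\right)^{2} = \left(\left(-2 + \frac{5}{7}\right) + 2 \left(-4\right) \left(-5\right)\right)^{2} = \left(- \frac{9}{7} + 40\right)^{2} = \left(\frac{271}{7}\right)^{2} = \frac{73441}{49}$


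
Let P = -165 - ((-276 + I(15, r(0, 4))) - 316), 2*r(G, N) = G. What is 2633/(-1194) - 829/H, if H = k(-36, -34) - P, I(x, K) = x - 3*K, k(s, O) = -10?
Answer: -30325/125967 ≈ -0.24074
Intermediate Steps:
r(G, N) = G/2
P = 412 (P = -165 - ((-276 + (15 - 3*0/2)) - 316) = -165 - ((-276 + (15 - 3*0)) - 316) = -165 - ((-276 + (15 + 0)) - 316) = -165 - ((-276 + 15) - 316) = -165 - (-261 - 316) = -165 - 1*(-577) = -165 + 577 = 412)
H = -422 (H = -10 - 1*412 = -10 - 412 = -422)
2633/(-1194) - 829/H = 2633/(-1194) - 829/(-422) = 2633*(-1/1194) - 829*(-1/422) = -2633/1194 + 829/422 = -30325/125967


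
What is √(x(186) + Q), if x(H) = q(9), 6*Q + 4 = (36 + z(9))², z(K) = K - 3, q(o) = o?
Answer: √2721/3 ≈ 17.388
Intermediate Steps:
z(K) = -3 + K
Q = 880/3 (Q = -⅔ + (36 + (-3 + 9))²/6 = -⅔ + (36 + 6)²/6 = -⅔ + (⅙)*42² = -⅔ + (⅙)*1764 = -⅔ + 294 = 880/3 ≈ 293.33)
x(H) = 9
√(x(186) + Q) = √(9 + 880/3) = √(907/3) = √2721/3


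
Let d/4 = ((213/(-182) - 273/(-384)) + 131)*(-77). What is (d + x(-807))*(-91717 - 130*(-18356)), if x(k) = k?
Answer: -39148959677497/416 ≈ -9.4108e+10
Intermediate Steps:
d = -16725907/416 (d = 4*(((213/(-182) - 273/(-384)) + 131)*(-77)) = 4*(((213*(-1/182) - 273*(-1/384)) + 131)*(-77)) = 4*(((-213/182 + 91/128) + 131)*(-77)) = 4*((-5351/11648 + 131)*(-77)) = 4*((1520537/11648)*(-77)) = 4*(-16725907/1664) = -16725907/416 ≈ -40207.)
(d + x(-807))*(-91717 - 130*(-18356)) = (-16725907/416 - 807)*(-91717 - 130*(-18356)) = -17061619*(-91717 + 2386280)/416 = -17061619/416*2294563 = -39148959677497/416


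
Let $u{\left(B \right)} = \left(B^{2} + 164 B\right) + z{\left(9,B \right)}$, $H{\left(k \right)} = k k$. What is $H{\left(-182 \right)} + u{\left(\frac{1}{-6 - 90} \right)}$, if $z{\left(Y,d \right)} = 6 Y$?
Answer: $\frac{305752705}{9216} \approx 33176.0$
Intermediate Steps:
$H{\left(k \right)} = k^{2}$
$u{\left(B \right)} = 54 + B^{2} + 164 B$ ($u{\left(B \right)} = \left(B^{2} + 164 B\right) + 6 \cdot 9 = \left(B^{2} + 164 B\right) + 54 = 54 + B^{2} + 164 B$)
$H{\left(-182 \right)} + u{\left(\frac{1}{-6 - 90} \right)} = \left(-182\right)^{2} + \left(54 + \left(\frac{1}{-6 - 90}\right)^{2} + \frac{164}{-6 - 90}\right) = 33124 + \left(54 + \left(\frac{1}{-96}\right)^{2} + \frac{164}{-96}\right) = 33124 + \left(54 + \left(- \frac{1}{96}\right)^{2} + 164 \left(- \frac{1}{96}\right)\right) = 33124 + \left(54 + \frac{1}{9216} - \frac{41}{24}\right) = 33124 + \frac{481921}{9216} = \frac{305752705}{9216}$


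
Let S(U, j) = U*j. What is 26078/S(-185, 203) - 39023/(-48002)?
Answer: 213712609/1802715110 ≈ 0.11855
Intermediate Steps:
26078/S(-185, 203) - 39023/(-48002) = 26078/((-185*203)) - 39023/(-48002) = 26078/(-37555) - 39023*(-1/48002) = 26078*(-1/37555) + 39023/48002 = -26078/37555 + 39023/48002 = 213712609/1802715110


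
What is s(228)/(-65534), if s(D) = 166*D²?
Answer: -4314672/32767 ≈ -131.68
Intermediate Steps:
s(228)/(-65534) = (166*228²)/(-65534) = (166*51984)*(-1/65534) = 8629344*(-1/65534) = -4314672/32767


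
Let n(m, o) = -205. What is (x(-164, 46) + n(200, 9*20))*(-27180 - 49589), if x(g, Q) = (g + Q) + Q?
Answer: 21265013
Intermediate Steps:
x(g, Q) = g + 2*Q (x(g, Q) = (Q + g) + Q = g + 2*Q)
(x(-164, 46) + n(200, 9*20))*(-27180 - 49589) = ((-164 + 2*46) - 205)*(-27180 - 49589) = ((-164 + 92) - 205)*(-76769) = (-72 - 205)*(-76769) = -277*(-76769) = 21265013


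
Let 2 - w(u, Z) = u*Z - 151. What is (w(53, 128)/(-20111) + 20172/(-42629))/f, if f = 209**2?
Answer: -123006193/37448237565739 ≈ -3.2847e-6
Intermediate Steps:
w(u, Z) = 153 - Z*u (w(u, Z) = 2 - (u*Z - 151) = 2 - (Z*u - 151) = 2 - (-151 + Z*u) = 2 + (151 - Z*u) = 153 - Z*u)
f = 43681
(w(53, 128)/(-20111) + 20172/(-42629))/f = ((153 - 1*128*53)/(-20111) + 20172/(-42629))/43681 = ((153 - 6784)*(-1/20111) + 20172*(-1/42629))*(1/43681) = (-6631*(-1/20111) - 20172/42629)*(1/43681) = (6631/20111 - 20172/42629)*(1/43681) = -123006193/857311819*1/43681 = -123006193/37448237565739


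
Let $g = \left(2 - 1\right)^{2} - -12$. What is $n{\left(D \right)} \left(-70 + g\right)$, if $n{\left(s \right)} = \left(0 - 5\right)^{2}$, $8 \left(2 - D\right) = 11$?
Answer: $-1425$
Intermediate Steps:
$D = \frac{5}{8}$ ($D = 2 - \frac{11}{8} = \frac{5}{8} \approx 0.625$)
$g = 13$ ($g = 1^{2} + 12 = 1 + 12 = 13$)
$n{\left(s \right)} = 25$ ($n{\left(s \right)} = \left(-5\right)^{2} = 25$)
$n{\left(D \right)} \left(-70 + g\right) = 25 \left(-70 + 13\right) = 25 \left(-57\right) = -1425$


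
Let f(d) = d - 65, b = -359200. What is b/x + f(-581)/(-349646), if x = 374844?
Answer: -15668836747/16382838153 ≈ -0.95642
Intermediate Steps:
f(d) = -65 + d
b/x + f(-581)/(-349646) = -359200/374844 + (-65 - 581)/(-349646) = -359200*1/374844 - 646*(-1/349646) = -89800/93711 + 323/174823 = -15668836747/16382838153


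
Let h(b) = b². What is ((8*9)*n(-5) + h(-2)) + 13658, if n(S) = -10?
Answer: 12942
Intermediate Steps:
((8*9)*n(-5) + h(-2)) + 13658 = ((8*9)*(-10) + (-2)²) + 13658 = (72*(-10) + 4) + 13658 = (-720 + 4) + 13658 = -716 + 13658 = 12942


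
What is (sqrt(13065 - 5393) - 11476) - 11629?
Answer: -23105 + 2*sqrt(1918) ≈ -23017.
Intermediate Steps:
(sqrt(13065 - 5393) - 11476) - 11629 = (sqrt(7672) - 11476) - 11629 = (2*sqrt(1918) - 11476) - 11629 = (-11476 + 2*sqrt(1918)) - 11629 = -23105 + 2*sqrt(1918)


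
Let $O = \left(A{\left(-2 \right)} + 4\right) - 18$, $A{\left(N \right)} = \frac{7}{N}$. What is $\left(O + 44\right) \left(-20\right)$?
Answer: $-530$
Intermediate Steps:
$O = - \frac{35}{2}$ ($O = \left(\frac{7}{-2} + 4\right) - 18 = \left(7 \left(- \frac{1}{2}\right) + 4\right) - 18 = \left(- \frac{7}{2} + 4\right) - 18 = \frac{1}{2} - 18 = - \frac{35}{2} \approx -17.5$)
$\left(O + 44\right) \left(-20\right) = \left(- \frac{35}{2} + 44\right) \left(-20\right) = \frac{53}{2} \left(-20\right) = -530$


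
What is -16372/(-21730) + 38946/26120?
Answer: 63696661/28379380 ≈ 2.2445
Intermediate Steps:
-16372/(-21730) + 38946/26120 = -16372*(-1/21730) + 38946*(1/26120) = 8186/10865 + 19473/13060 = 63696661/28379380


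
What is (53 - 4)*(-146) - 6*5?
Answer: -7184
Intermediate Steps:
(53 - 4)*(-146) - 6*5 = 49*(-146) - 30 = -7154 - 30 = -7184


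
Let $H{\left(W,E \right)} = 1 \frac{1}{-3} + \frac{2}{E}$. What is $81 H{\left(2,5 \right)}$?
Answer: $\frac{27}{5} \approx 5.4$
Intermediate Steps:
$H{\left(W,E \right)} = - \frac{1}{3} + \frac{2}{E}$ ($H{\left(W,E \right)} = 1 \left(- \frac{1}{3}\right) + \frac{2}{E} = - \frac{1}{3} + \frac{2}{E}$)
$81 H{\left(2,5 \right)} = 81 \frac{6 - 5}{3 \cdot 5} = 81 \cdot \frac{1}{3} \cdot \frac{1}{5} \left(6 - 5\right) = 81 \cdot \frac{1}{3} \cdot \frac{1}{5} \cdot 1 = 81 \cdot \frac{1}{15} = \frac{27}{5}$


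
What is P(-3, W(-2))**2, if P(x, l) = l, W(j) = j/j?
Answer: 1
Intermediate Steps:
W(j) = 1
P(-3, W(-2))**2 = 1**2 = 1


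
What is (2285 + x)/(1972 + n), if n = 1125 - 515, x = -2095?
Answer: 95/1291 ≈ 0.073586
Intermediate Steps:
n = 610
(2285 + x)/(1972 + n) = (2285 - 2095)/(1972 + 610) = 190/2582 = 190*(1/2582) = 95/1291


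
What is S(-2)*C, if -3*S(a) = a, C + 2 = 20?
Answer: 12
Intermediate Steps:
C = 18 (C = -2 + 20 = 18)
S(a) = -a/3
S(-2)*C = -⅓*(-2)*18 = (⅔)*18 = 12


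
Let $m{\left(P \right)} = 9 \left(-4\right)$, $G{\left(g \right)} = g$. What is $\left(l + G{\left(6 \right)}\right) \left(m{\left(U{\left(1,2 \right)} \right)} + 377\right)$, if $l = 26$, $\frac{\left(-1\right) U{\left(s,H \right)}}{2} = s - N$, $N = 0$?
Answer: $10912$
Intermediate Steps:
$U{\left(s,H \right)} = - 2 s$ ($U{\left(s,H \right)} = - 2 \left(s - 0\right) = - 2 \left(s + 0\right) = - 2 s$)
$m{\left(P \right)} = -36$
$\left(l + G{\left(6 \right)}\right) \left(m{\left(U{\left(1,2 \right)} \right)} + 377\right) = \left(26 + 6\right) \left(-36 + 377\right) = 32 \cdot 341 = 10912$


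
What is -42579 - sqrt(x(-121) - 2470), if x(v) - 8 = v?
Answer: -42579 - 3*I*sqrt(287) ≈ -42579.0 - 50.823*I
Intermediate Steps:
x(v) = 8 + v
-42579 - sqrt(x(-121) - 2470) = -42579 - sqrt((8 - 121) - 2470) = -42579 - sqrt(-113 - 2470) = -42579 - sqrt(-2583) = -42579 - 3*I*sqrt(287)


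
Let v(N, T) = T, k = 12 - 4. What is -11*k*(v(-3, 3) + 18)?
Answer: -1848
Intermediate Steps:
k = 8
-11*k*(v(-3, 3) + 18) = -88*(3 + 18) = -88*21 = -11*168 = -1848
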